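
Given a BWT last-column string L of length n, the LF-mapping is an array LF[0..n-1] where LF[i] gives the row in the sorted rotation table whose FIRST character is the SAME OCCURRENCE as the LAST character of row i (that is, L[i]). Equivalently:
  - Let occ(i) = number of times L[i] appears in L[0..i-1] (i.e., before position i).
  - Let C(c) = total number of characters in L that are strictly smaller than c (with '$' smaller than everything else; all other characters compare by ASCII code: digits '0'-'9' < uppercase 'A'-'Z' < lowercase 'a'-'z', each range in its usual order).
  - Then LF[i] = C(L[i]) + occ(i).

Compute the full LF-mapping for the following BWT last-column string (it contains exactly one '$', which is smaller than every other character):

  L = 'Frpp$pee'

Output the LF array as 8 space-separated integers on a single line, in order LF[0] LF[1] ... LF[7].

Answer: 1 7 4 5 0 6 2 3

Derivation:
Char counts: '$':1, 'F':1, 'e':2, 'p':3, 'r':1
C (first-col start): C('$')=0, C('F')=1, C('e')=2, C('p')=4, C('r')=7
L[0]='F': occ=0, LF[0]=C('F')+0=1+0=1
L[1]='r': occ=0, LF[1]=C('r')+0=7+0=7
L[2]='p': occ=0, LF[2]=C('p')+0=4+0=4
L[3]='p': occ=1, LF[3]=C('p')+1=4+1=5
L[4]='$': occ=0, LF[4]=C('$')+0=0+0=0
L[5]='p': occ=2, LF[5]=C('p')+2=4+2=6
L[6]='e': occ=0, LF[6]=C('e')+0=2+0=2
L[7]='e': occ=1, LF[7]=C('e')+1=2+1=3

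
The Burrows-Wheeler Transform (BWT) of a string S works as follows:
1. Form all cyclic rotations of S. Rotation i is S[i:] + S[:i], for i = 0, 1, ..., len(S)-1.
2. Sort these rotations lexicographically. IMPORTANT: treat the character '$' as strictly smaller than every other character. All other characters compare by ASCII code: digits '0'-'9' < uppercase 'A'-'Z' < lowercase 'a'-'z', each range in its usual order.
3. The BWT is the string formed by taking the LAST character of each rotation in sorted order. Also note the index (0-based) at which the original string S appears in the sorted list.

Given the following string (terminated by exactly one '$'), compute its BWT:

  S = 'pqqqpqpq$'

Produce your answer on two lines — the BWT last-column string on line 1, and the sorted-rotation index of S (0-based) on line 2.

All 9 rotations (rotation i = S[i:]+S[:i]):
  rot[0] = pqqqpqpq$
  rot[1] = qqqpqpq$p
  rot[2] = qqpqpq$pq
  rot[3] = qpqpq$pqq
  rot[4] = pqpq$pqqq
  rot[5] = qpq$pqqqp
  rot[6] = pq$pqqqpq
  rot[7] = q$pqqqpqp
  rot[8] = $pqqqpqpq
Sorted (with $ < everything):
  sorted[0] = $pqqqpqpq  (last char: 'q')
  sorted[1] = pq$pqqqpq  (last char: 'q')
  sorted[2] = pqpq$pqqq  (last char: 'q')
  sorted[3] = pqqqpqpq$  (last char: '$')
  sorted[4] = q$pqqqpqp  (last char: 'p')
  sorted[5] = qpq$pqqqp  (last char: 'p')
  sorted[6] = qpqpq$pqq  (last char: 'q')
  sorted[7] = qqpqpq$pq  (last char: 'q')
  sorted[8] = qqqpqpq$p  (last char: 'p')
Last column: qqq$ppqqp
Original string S is at sorted index 3

Answer: qqq$ppqqp
3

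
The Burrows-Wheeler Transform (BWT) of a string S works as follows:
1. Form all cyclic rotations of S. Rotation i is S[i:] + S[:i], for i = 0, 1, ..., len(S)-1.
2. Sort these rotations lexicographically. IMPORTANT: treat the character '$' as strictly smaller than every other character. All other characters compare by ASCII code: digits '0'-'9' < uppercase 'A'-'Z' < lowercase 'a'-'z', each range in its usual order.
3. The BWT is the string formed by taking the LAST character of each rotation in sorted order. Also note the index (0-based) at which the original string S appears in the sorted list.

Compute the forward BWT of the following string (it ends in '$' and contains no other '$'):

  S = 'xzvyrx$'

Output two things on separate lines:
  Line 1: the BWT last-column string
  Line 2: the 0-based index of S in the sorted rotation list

All 7 rotations (rotation i = S[i:]+S[:i]):
  rot[0] = xzvyrx$
  rot[1] = zvyrx$x
  rot[2] = vyrx$xz
  rot[3] = yrx$xzv
  rot[4] = rx$xzvy
  rot[5] = x$xzvyr
  rot[6] = $xzvyrx
Sorted (with $ < everything):
  sorted[0] = $xzvyrx  (last char: 'x')
  sorted[1] = rx$xzvy  (last char: 'y')
  sorted[2] = vyrx$xz  (last char: 'z')
  sorted[3] = x$xzvyr  (last char: 'r')
  sorted[4] = xzvyrx$  (last char: '$')
  sorted[5] = yrx$xzv  (last char: 'v')
  sorted[6] = zvyrx$x  (last char: 'x')
Last column: xyzr$vx
Original string S is at sorted index 4

Answer: xyzr$vx
4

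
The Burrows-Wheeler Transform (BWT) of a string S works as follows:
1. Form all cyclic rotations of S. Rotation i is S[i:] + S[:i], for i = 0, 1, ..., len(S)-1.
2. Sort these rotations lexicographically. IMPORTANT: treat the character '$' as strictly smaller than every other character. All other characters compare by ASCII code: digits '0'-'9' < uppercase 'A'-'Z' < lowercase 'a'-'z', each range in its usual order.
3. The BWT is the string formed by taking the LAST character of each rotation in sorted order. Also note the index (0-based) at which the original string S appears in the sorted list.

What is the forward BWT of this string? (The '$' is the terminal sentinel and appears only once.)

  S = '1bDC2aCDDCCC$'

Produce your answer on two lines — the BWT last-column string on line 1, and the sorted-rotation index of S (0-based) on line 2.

All 13 rotations (rotation i = S[i:]+S[:i]):
  rot[0] = 1bDC2aCDDCCC$
  rot[1] = bDC2aCDDCCC$1
  rot[2] = DC2aCDDCCC$1b
  rot[3] = C2aCDDCCC$1bD
  rot[4] = 2aCDDCCC$1bDC
  rot[5] = aCDDCCC$1bDC2
  rot[6] = CDDCCC$1bDC2a
  rot[7] = DDCCC$1bDC2aC
  rot[8] = DCCC$1bDC2aCD
  rot[9] = CCC$1bDC2aCDD
  rot[10] = CC$1bDC2aCDDC
  rot[11] = C$1bDC2aCDDCC
  rot[12] = $1bDC2aCDDCCC
Sorted (with $ < everything):
  sorted[0] = $1bDC2aCDDCCC  (last char: 'C')
  sorted[1] = 1bDC2aCDDCCC$  (last char: '$')
  sorted[2] = 2aCDDCCC$1bDC  (last char: 'C')
  sorted[3] = C$1bDC2aCDDCC  (last char: 'C')
  sorted[4] = C2aCDDCCC$1bD  (last char: 'D')
  sorted[5] = CC$1bDC2aCDDC  (last char: 'C')
  sorted[6] = CCC$1bDC2aCDD  (last char: 'D')
  sorted[7] = CDDCCC$1bDC2a  (last char: 'a')
  sorted[8] = DC2aCDDCCC$1b  (last char: 'b')
  sorted[9] = DCCC$1bDC2aCD  (last char: 'D')
  sorted[10] = DDCCC$1bDC2aC  (last char: 'C')
  sorted[11] = aCDDCCC$1bDC2  (last char: '2')
  sorted[12] = bDC2aCDDCCC$1  (last char: '1')
Last column: C$CCDCDabDC21
Original string S is at sorted index 1

Answer: C$CCDCDabDC21
1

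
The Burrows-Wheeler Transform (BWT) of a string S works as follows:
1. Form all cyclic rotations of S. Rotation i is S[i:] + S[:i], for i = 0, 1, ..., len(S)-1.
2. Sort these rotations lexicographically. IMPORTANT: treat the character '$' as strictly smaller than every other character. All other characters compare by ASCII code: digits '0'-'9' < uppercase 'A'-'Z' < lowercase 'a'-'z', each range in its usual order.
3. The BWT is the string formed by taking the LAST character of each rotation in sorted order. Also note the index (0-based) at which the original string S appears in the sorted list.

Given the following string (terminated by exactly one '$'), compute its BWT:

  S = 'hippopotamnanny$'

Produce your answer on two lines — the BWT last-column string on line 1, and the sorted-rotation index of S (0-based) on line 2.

Answer: ytn$hamanpppoion
3

Derivation:
All 16 rotations (rotation i = S[i:]+S[:i]):
  rot[0] = hippopotamnanny$
  rot[1] = ippopotamnanny$h
  rot[2] = ppopotamnanny$hi
  rot[3] = popotamnanny$hip
  rot[4] = opotamnanny$hipp
  rot[5] = potamnanny$hippo
  rot[6] = otamnanny$hippop
  rot[7] = tamnanny$hippopo
  rot[8] = amnanny$hippopot
  rot[9] = mnanny$hippopota
  rot[10] = nanny$hippopotam
  rot[11] = anny$hippopotamn
  rot[12] = nny$hippopotamna
  rot[13] = ny$hippopotamnan
  rot[14] = y$hippopotamnann
  rot[15] = $hippopotamnanny
Sorted (with $ < everything):
  sorted[0] = $hippopotamnanny  (last char: 'y')
  sorted[1] = amnanny$hippopot  (last char: 't')
  sorted[2] = anny$hippopotamn  (last char: 'n')
  sorted[3] = hippopotamnanny$  (last char: '$')
  sorted[4] = ippopotamnanny$h  (last char: 'h')
  sorted[5] = mnanny$hippopota  (last char: 'a')
  sorted[6] = nanny$hippopotam  (last char: 'm')
  sorted[7] = nny$hippopotamna  (last char: 'a')
  sorted[8] = ny$hippopotamnan  (last char: 'n')
  sorted[9] = opotamnanny$hipp  (last char: 'p')
  sorted[10] = otamnanny$hippop  (last char: 'p')
  sorted[11] = popotamnanny$hip  (last char: 'p')
  sorted[12] = potamnanny$hippo  (last char: 'o')
  sorted[13] = ppopotamnanny$hi  (last char: 'i')
  sorted[14] = tamnanny$hippopo  (last char: 'o')
  sorted[15] = y$hippopotamnann  (last char: 'n')
Last column: ytn$hamanpppoion
Original string S is at sorted index 3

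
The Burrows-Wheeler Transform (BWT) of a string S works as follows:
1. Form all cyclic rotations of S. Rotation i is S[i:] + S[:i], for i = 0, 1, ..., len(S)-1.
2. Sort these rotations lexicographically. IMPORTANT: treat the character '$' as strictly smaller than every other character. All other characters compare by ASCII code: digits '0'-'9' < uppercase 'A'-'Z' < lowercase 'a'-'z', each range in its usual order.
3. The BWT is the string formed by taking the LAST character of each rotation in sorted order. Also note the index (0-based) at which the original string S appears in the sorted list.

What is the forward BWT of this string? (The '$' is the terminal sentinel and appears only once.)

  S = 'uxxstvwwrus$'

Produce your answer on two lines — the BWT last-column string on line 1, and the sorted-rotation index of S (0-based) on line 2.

All 12 rotations (rotation i = S[i:]+S[:i]):
  rot[0] = uxxstvwwrus$
  rot[1] = xxstvwwrus$u
  rot[2] = xstvwwrus$ux
  rot[3] = stvwwrus$uxx
  rot[4] = tvwwrus$uxxs
  rot[5] = vwwrus$uxxst
  rot[6] = wwrus$uxxstv
  rot[7] = wrus$uxxstvw
  rot[8] = rus$uxxstvww
  rot[9] = us$uxxstvwwr
  rot[10] = s$uxxstvwwru
  rot[11] = $uxxstvwwrus
Sorted (with $ < everything):
  sorted[0] = $uxxstvwwrus  (last char: 's')
  sorted[1] = rus$uxxstvww  (last char: 'w')
  sorted[2] = s$uxxstvwwru  (last char: 'u')
  sorted[3] = stvwwrus$uxx  (last char: 'x')
  sorted[4] = tvwwrus$uxxs  (last char: 's')
  sorted[5] = us$uxxstvwwr  (last char: 'r')
  sorted[6] = uxxstvwwrus$  (last char: '$')
  sorted[7] = vwwrus$uxxst  (last char: 't')
  sorted[8] = wrus$uxxstvw  (last char: 'w')
  sorted[9] = wwrus$uxxstv  (last char: 'v')
  sorted[10] = xstvwwrus$ux  (last char: 'x')
  sorted[11] = xxstvwwrus$u  (last char: 'u')
Last column: swuxsr$twvxu
Original string S is at sorted index 6

Answer: swuxsr$twvxu
6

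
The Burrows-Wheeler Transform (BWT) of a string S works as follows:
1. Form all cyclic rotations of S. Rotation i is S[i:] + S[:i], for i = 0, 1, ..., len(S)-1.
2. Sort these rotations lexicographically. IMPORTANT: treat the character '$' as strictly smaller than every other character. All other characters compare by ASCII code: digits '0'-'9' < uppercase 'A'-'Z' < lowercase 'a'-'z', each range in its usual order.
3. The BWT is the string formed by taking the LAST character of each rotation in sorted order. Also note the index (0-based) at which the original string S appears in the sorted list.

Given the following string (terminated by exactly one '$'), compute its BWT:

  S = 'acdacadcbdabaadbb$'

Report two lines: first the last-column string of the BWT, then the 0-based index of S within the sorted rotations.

All 18 rotations (rotation i = S[i:]+S[:i]):
  rot[0] = acdacadcbdabaadbb$
  rot[1] = cdacadcbdabaadbb$a
  rot[2] = dacadcbdabaadbb$ac
  rot[3] = acadcbdabaadbb$acd
  rot[4] = cadcbdabaadbb$acda
  rot[5] = adcbdabaadbb$acdac
  rot[6] = dcbdabaadbb$acdaca
  rot[7] = cbdabaadbb$acdacad
  rot[8] = bdabaadbb$acdacadc
  rot[9] = dabaadbb$acdacadcb
  rot[10] = abaadbb$acdacadcbd
  rot[11] = baadbb$acdacadcbda
  rot[12] = aadbb$acdacadcbdab
  rot[13] = adbb$acdacadcbdaba
  rot[14] = dbb$acdacadcbdabaa
  rot[15] = bb$acdacadcbdabaad
  rot[16] = b$acdacadcbdabaadb
  rot[17] = $acdacadcbdabaadbb
Sorted (with $ < everything):
  sorted[0] = $acdacadcbdabaadbb  (last char: 'b')
  sorted[1] = aadbb$acdacadcbdab  (last char: 'b')
  sorted[2] = abaadbb$acdacadcbd  (last char: 'd')
  sorted[3] = acadcbdabaadbb$acd  (last char: 'd')
  sorted[4] = acdacadcbdabaadbb$  (last char: '$')
  sorted[5] = adbb$acdacadcbdaba  (last char: 'a')
  sorted[6] = adcbdabaadbb$acdac  (last char: 'c')
  sorted[7] = b$acdacadcbdabaadb  (last char: 'b')
  sorted[8] = baadbb$acdacadcbda  (last char: 'a')
  sorted[9] = bb$acdacadcbdabaad  (last char: 'd')
  sorted[10] = bdabaadbb$acdacadc  (last char: 'c')
  sorted[11] = cadcbdabaadbb$acda  (last char: 'a')
  sorted[12] = cbdabaadbb$acdacad  (last char: 'd')
  sorted[13] = cdacadcbdabaadbb$a  (last char: 'a')
  sorted[14] = dabaadbb$acdacadcb  (last char: 'b')
  sorted[15] = dacadcbdabaadbb$ac  (last char: 'c')
  sorted[16] = dbb$acdacadcbdabaa  (last char: 'a')
  sorted[17] = dcbdabaadbb$acdaca  (last char: 'a')
Last column: bbdd$acbadcadabcaa
Original string S is at sorted index 4

Answer: bbdd$acbadcadabcaa
4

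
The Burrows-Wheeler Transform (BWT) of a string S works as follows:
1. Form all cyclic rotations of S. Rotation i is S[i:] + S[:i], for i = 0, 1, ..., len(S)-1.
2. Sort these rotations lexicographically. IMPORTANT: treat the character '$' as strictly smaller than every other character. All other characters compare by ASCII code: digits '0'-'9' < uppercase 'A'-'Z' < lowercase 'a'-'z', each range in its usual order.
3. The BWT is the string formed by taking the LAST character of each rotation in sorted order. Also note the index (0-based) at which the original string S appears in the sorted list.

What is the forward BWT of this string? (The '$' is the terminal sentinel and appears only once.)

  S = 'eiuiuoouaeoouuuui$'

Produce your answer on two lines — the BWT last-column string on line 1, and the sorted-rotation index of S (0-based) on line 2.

Answer: iu$aueuueooouiiuuo
2

Derivation:
All 18 rotations (rotation i = S[i:]+S[:i]):
  rot[0] = eiuiuoouaeoouuuui$
  rot[1] = iuiuoouaeoouuuui$e
  rot[2] = uiuoouaeoouuuui$ei
  rot[3] = iuoouaeoouuuui$eiu
  rot[4] = uoouaeoouuuui$eiui
  rot[5] = oouaeoouuuui$eiuiu
  rot[6] = ouaeoouuuui$eiuiuo
  rot[7] = uaeoouuuui$eiuiuoo
  rot[8] = aeoouuuui$eiuiuoou
  rot[9] = eoouuuui$eiuiuooua
  rot[10] = oouuuui$eiuiuoouae
  rot[11] = ouuuui$eiuiuoouaeo
  rot[12] = uuuui$eiuiuoouaeoo
  rot[13] = uuui$eiuiuoouaeoou
  rot[14] = uui$eiuiuoouaeoouu
  rot[15] = ui$eiuiuoouaeoouuu
  rot[16] = i$eiuiuoouaeoouuuu
  rot[17] = $eiuiuoouaeoouuuui
Sorted (with $ < everything):
  sorted[0] = $eiuiuoouaeoouuuui  (last char: 'i')
  sorted[1] = aeoouuuui$eiuiuoou  (last char: 'u')
  sorted[2] = eiuiuoouaeoouuuui$  (last char: '$')
  sorted[3] = eoouuuui$eiuiuooua  (last char: 'a')
  sorted[4] = i$eiuiuoouaeoouuuu  (last char: 'u')
  sorted[5] = iuiuoouaeoouuuui$e  (last char: 'e')
  sorted[6] = iuoouaeoouuuui$eiu  (last char: 'u')
  sorted[7] = oouaeoouuuui$eiuiu  (last char: 'u')
  sorted[8] = oouuuui$eiuiuoouae  (last char: 'e')
  sorted[9] = ouaeoouuuui$eiuiuo  (last char: 'o')
  sorted[10] = ouuuui$eiuiuoouaeo  (last char: 'o')
  sorted[11] = uaeoouuuui$eiuiuoo  (last char: 'o')
  sorted[12] = ui$eiuiuoouaeoouuu  (last char: 'u')
  sorted[13] = uiuoouaeoouuuui$ei  (last char: 'i')
  sorted[14] = uoouaeoouuuui$eiui  (last char: 'i')
  sorted[15] = uui$eiuiuoouaeoouu  (last char: 'u')
  sorted[16] = uuui$eiuiuoouaeoou  (last char: 'u')
  sorted[17] = uuuui$eiuiuoouaeoo  (last char: 'o')
Last column: iu$aueuueooouiiuuo
Original string S is at sorted index 2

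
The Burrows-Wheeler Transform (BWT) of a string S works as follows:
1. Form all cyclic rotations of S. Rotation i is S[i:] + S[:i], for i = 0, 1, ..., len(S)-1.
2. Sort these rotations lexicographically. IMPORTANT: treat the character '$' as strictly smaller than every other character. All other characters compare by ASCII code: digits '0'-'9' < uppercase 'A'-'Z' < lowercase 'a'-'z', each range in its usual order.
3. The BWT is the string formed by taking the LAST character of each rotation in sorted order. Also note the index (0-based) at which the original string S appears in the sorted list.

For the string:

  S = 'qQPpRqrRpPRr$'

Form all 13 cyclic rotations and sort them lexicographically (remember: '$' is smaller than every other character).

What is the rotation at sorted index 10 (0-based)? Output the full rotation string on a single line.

All 13 rotations (rotation i = S[i:]+S[:i]):
  rot[0] = qQPpRqrRpPRr$
  rot[1] = QPpRqrRpPRr$q
  rot[2] = PpRqrRpPRr$qQ
  rot[3] = pRqrRpPRr$qQP
  rot[4] = RqrRpPRr$qQPp
  rot[5] = qrRpPRr$qQPpR
  rot[6] = rRpPRr$qQPpRq
  rot[7] = RpPRr$qQPpRqr
  rot[8] = pPRr$qQPpRqrR
  rot[9] = PRr$qQPpRqrRp
  rot[10] = Rr$qQPpRqrRpP
  rot[11] = r$qQPpRqrRpPR
  rot[12] = $qQPpRqrRpPRr
Sorted (with $ < everything):
  sorted[0] = $qQPpRqrRpPRr
  sorted[1] = PRr$qQPpRqrRp
  sorted[2] = PpRqrRpPRr$qQ
  sorted[3] = QPpRqrRpPRr$q
  sorted[4] = RpPRr$qQPpRqr
  sorted[5] = RqrRpPRr$qQPp
  sorted[6] = Rr$qQPpRqrRpP
  sorted[7] = pPRr$qQPpRqrR
  sorted[8] = pRqrRpPRr$qQP
  sorted[9] = qQPpRqrRpPRr$
  sorted[10] = qrRpPRr$qQPpR
  sorted[11] = r$qQPpRqrRpPR
  sorted[12] = rRpPRr$qQPpRq
sorted[10] = qrRpPRr$qQPpR

Answer: qrRpPRr$qQPpR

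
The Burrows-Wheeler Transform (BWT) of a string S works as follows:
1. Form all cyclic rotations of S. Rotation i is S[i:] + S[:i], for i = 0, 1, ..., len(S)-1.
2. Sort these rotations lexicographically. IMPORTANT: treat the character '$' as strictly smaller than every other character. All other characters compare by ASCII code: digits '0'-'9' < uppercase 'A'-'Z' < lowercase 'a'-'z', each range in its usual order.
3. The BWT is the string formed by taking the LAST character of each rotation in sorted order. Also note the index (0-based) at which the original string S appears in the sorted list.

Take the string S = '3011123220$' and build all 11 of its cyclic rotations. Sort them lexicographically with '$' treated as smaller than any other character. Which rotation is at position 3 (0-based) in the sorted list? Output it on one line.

Answer: 11123220$30

Derivation:
All 11 rotations (rotation i = S[i:]+S[:i]):
  rot[0] = 3011123220$
  rot[1] = 011123220$3
  rot[2] = 11123220$30
  rot[3] = 1123220$301
  rot[4] = 123220$3011
  rot[5] = 23220$30111
  rot[6] = 3220$301112
  rot[7] = 220$3011123
  rot[8] = 20$30111232
  rot[9] = 0$301112322
  rot[10] = $3011123220
Sorted (with $ < everything):
  sorted[0] = $3011123220
  sorted[1] = 0$301112322
  sorted[2] = 011123220$3
  sorted[3] = 11123220$30
  sorted[4] = 1123220$301
  sorted[5] = 123220$3011
  sorted[6] = 20$30111232
  sorted[7] = 220$3011123
  sorted[8] = 23220$30111
  sorted[9] = 3011123220$
  sorted[10] = 3220$301112
sorted[3] = 11123220$30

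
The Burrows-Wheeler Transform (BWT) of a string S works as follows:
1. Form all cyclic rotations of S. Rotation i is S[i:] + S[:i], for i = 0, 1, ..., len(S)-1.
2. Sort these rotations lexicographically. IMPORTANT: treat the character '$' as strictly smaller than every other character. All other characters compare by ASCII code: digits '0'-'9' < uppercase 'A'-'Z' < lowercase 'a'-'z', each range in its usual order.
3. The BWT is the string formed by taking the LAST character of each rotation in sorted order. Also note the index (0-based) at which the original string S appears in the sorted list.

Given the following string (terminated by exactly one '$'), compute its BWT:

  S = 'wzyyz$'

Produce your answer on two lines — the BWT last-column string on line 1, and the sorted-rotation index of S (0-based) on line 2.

Answer: z$zyyw
1

Derivation:
All 6 rotations (rotation i = S[i:]+S[:i]):
  rot[0] = wzyyz$
  rot[1] = zyyz$w
  rot[2] = yyz$wz
  rot[3] = yz$wzy
  rot[4] = z$wzyy
  rot[5] = $wzyyz
Sorted (with $ < everything):
  sorted[0] = $wzyyz  (last char: 'z')
  sorted[1] = wzyyz$  (last char: '$')
  sorted[2] = yyz$wz  (last char: 'z')
  sorted[3] = yz$wzy  (last char: 'y')
  sorted[4] = z$wzyy  (last char: 'y')
  sorted[5] = zyyz$w  (last char: 'w')
Last column: z$zyyw
Original string S is at sorted index 1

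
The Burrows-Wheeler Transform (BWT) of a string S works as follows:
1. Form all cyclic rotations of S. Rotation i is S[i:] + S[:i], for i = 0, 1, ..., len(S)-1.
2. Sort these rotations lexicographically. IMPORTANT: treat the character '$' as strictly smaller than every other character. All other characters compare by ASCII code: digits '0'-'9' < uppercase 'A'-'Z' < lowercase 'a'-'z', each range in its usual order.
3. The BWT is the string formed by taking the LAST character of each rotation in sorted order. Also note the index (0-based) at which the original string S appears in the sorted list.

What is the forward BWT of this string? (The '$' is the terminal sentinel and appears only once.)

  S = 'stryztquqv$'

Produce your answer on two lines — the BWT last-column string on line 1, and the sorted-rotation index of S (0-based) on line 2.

All 11 rotations (rotation i = S[i:]+S[:i]):
  rot[0] = stryztquqv$
  rot[1] = tryztquqv$s
  rot[2] = ryztquqv$st
  rot[3] = yztquqv$str
  rot[4] = ztquqv$stry
  rot[5] = tquqv$stryz
  rot[6] = quqv$stryzt
  rot[7] = uqv$stryztq
  rot[8] = qv$stryztqu
  rot[9] = v$stryztquq
  rot[10] = $stryztquqv
Sorted (with $ < everything):
  sorted[0] = $stryztquqv  (last char: 'v')
  sorted[1] = quqv$stryzt  (last char: 't')
  sorted[2] = qv$stryztqu  (last char: 'u')
  sorted[3] = ryztquqv$st  (last char: 't')
  sorted[4] = stryztquqv$  (last char: '$')
  sorted[5] = tquqv$stryz  (last char: 'z')
  sorted[6] = tryztquqv$s  (last char: 's')
  sorted[7] = uqv$stryztq  (last char: 'q')
  sorted[8] = v$stryztquq  (last char: 'q')
  sorted[9] = yztquqv$str  (last char: 'r')
  sorted[10] = ztquqv$stry  (last char: 'y')
Last column: vtut$zsqqry
Original string S is at sorted index 4

Answer: vtut$zsqqry
4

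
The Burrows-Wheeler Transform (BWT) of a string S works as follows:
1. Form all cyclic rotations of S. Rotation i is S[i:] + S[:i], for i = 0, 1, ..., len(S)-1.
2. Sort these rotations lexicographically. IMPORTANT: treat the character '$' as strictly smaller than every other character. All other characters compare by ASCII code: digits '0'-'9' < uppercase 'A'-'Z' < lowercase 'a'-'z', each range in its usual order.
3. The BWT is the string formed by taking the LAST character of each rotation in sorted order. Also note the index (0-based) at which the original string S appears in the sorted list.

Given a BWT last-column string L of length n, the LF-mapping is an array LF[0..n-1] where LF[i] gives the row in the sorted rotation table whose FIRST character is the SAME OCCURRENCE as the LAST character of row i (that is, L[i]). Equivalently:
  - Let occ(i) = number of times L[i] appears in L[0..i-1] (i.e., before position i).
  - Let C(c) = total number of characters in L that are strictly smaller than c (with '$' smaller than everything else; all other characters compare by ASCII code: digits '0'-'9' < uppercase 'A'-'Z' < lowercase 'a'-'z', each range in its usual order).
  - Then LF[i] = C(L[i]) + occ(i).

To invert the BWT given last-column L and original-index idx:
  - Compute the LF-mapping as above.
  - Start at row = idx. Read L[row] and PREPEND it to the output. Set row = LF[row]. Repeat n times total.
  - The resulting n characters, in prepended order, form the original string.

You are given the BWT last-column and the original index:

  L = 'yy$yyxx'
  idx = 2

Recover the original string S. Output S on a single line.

Answer: xyyxyy$

Derivation:
LF mapping: 3 4 0 5 6 1 2
Walk LF starting at row 2, prepending L[row]:
  step 1: row=2, L[2]='$', prepend. Next row=LF[2]=0
  step 2: row=0, L[0]='y', prepend. Next row=LF[0]=3
  step 3: row=3, L[3]='y', prepend. Next row=LF[3]=5
  step 4: row=5, L[5]='x', prepend. Next row=LF[5]=1
  step 5: row=1, L[1]='y', prepend. Next row=LF[1]=4
  step 6: row=4, L[4]='y', prepend. Next row=LF[4]=6
  step 7: row=6, L[6]='x', prepend. Next row=LF[6]=2
Reversed output: xyyxyy$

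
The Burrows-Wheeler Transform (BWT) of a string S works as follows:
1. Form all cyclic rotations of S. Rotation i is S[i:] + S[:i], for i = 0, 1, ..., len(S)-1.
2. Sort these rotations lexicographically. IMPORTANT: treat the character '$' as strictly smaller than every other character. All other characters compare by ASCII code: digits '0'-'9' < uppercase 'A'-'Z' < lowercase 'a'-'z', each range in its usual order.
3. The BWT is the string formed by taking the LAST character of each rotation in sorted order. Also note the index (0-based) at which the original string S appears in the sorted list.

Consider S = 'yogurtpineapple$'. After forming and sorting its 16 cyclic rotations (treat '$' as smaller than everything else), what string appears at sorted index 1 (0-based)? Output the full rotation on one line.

Answer: apple$yogurtpine

Derivation:
All 16 rotations (rotation i = S[i:]+S[:i]):
  rot[0] = yogurtpineapple$
  rot[1] = ogurtpineapple$y
  rot[2] = gurtpineapple$yo
  rot[3] = urtpineapple$yog
  rot[4] = rtpineapple$yogu
  rot[5] = tpineapple$yogur
  rot[6] = pineapple$yogurt
  rot[7] = ineapple$yogurtp
  rot[8] = neapple$yogurtpi
  rot[9] = eapple$yogurtpin
  rot[10] = apple$yogurtpine
  rot[11] = pple$yogurtpinea
  rot[12] = ple$yogurtpineap
  rot[13] = le$yogurtpineapp
  rot[14] = e$yogurtpineappl
  rot[15] = $yogurtpineapple
Sorted (with $ < everything):
  sorted[0] = $yogurtpineapple
  sorted[1] = apple$yogurtpine
  sorted[2] = e$yogurtpineappl
  sorted[3] = eapple$yogurtpin
  sorted[4] = gurtpineapple$yo
  sorted[5] = ineapple$yogurtp
  sorted[6] = le$yogurtpineapp
  sorted[7] = neapple$yogurtpi
  sorted[8] = ogurtpineapple$y
  sorted[9] = pineapple$yogurt
  sorted[10] = ple$yogurtpineap
  sorted[11] = pple$yogurtpinea
  sorted[12] = rtpineapple$yogu
  sorted[13] = tpineapple$yogur
  sorted[14] = urtpineapple$yog
  sorted[15] = yogurtpineapple$
sorted[1] = apple$yogurtpine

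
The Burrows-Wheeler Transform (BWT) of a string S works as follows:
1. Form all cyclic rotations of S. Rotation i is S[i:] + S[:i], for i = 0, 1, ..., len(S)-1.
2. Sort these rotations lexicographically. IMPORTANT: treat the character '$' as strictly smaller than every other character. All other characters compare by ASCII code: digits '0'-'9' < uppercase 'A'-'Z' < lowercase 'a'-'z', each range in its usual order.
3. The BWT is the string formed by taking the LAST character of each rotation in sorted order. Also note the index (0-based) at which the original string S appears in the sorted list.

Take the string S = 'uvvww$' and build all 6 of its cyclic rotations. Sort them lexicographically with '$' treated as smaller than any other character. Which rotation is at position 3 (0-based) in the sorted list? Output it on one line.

All 6 rotations (rotation i = S[i:]+S[:i]):
  rot[0] = uvvww$
  rot[1] = vvww$u
  rot[2] = vww$uv
  rot[3] = ww$uvv
  rot[4] = w$uvvw
  rot[5] = $uvvww
Sorted (with $ < everything):
  sorted[0] = $uvvww
  sorted[1] = uvvww$
  sorted[2] = vvww$u
  sorted[3] = vww$uv
  sorted[4] = w$uvvw
  sorted[5] = ww$uvv
sorted[3] = vww$uv

Answer: vww$uv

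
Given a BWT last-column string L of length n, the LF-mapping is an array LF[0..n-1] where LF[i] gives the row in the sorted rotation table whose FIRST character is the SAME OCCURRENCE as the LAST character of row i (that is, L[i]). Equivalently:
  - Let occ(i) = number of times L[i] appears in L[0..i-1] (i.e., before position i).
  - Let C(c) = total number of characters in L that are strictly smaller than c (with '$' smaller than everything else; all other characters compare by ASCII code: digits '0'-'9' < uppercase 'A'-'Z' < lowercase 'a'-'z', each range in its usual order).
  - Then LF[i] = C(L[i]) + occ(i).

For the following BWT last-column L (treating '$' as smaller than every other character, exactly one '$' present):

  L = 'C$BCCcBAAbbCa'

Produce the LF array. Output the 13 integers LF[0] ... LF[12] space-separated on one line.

Char counts: '$':1, 'A':2, 'B':2, 'C':4, 'a':1, 'b':2, 'c':1
C (first-col start): C('$')=0, C('A')=1, C('B')=3, C('C')=5, C('a')=9, C('b')=10, C('c')=12
L[0]='C': occ=0, LF[0]=C('C')+0=5+0=5
L[1]='$': occ=0, LF[1]=C('$')+0=0+0=0
L[2]='B': occ=0, LF[2]=C('B')+0=3+0=3
L[3]='C': occ=1, LF[3]=C('C')+1=5+1=6
L[4]='C': occ=2, LF[4]=C('C')+2=5+2=7
L[5]='c': occ=0, LF[5]=C('c')+0=12+0=12
L[6]='B': occ=1, LF[6]=C('B')+1=3+1=4
L[7]='A': occ=0, LF[7]=C('A')+0=1+0=1
L[8]='A': occ=1, LF[8]=C('A')+1=1+1=2
L[9]='b': occ=0, LF[9]=C('b')+0=10+0=10
L[10]='b': occ=1, LF[10]=C('b')+1=10+1=11
L[11]='C': occ=3, LF[11]=C('C')+3=5+3=8
L[12]='a': occ=0, LF[12]=C('a')+0=9+0=9

Answer: 5 0 3 6 7 12 4 1 2 10 11 8 9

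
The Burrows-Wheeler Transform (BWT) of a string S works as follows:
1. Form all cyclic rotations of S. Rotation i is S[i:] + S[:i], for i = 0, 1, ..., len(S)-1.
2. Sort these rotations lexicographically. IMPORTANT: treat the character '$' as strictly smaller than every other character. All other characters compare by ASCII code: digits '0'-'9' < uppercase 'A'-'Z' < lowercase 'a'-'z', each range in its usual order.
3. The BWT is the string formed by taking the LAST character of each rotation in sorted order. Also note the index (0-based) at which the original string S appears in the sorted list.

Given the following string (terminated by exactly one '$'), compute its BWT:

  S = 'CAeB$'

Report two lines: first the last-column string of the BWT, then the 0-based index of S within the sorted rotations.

Answer: BCe$A
3

Derivation:
All 5 rotations (rotation i = S[i:]+S[:i]):
  rot[0] = CAeB$
  rot[1] = AeB$C
  rot[2] = eB$CA
  rot[3] = B$CAe
  rot[4] = $CAeB
Sorted (with $ < everything):
  sorted[0] = $CAeB  (last char: 'B')
  sorted[1] = AeB$C  (last char: 'C')
  sorted[2] = B$CAe  (last char: 'e')
  sorted[3] = CAeB$  (last char: '$')
  sorted[4] = eB$CA  (last char: 'A')
Last column: BCe$A
Original string S is at sorted index 3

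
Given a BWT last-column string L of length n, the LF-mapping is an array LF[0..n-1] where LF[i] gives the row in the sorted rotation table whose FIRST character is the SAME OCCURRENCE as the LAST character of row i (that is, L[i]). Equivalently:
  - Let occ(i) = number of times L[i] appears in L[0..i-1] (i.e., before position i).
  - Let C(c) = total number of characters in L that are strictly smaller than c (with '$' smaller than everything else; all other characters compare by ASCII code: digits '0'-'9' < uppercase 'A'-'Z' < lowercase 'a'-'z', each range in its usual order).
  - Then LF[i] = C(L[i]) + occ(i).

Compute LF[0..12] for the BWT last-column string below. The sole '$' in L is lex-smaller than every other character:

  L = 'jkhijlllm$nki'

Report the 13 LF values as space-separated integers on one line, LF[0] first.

Answer: 4 6 1 2 5 8 9 10 11 0 12 7 3

Derivation:
Char counts: '$':1, 'h':1, 'i':2, 'j':2, 'k':2, 'l':3, 'm':1, 'n':1
C (first-col start): C('$')=0, C('h')=1, C('i')=2, C('j')=4, C('k')=6, C('l')=8, C('m')=11, C('n')=12
L[0]='j': occ=0, LF[0]=C('j')+0=4+0=4
L[1]='k': occ=0, LF[1]=C('k')+0=6+0=6
L[2]='h': occ=0, LF[2]=C('h')+0=1+0=1
L[3]='i': occ=0, LF[3]=C('i')+0=2+0=2
L[4]='j': occ=1, LF[4]=C('j')+1=4+1=5
L[5]='l': occ=0, LF[5]=C('l')+0=8+0=8
L[6]='l': occ=1, LF[6]=C('l')+1=8+1=9
L[7]='l': occ=2, LF[7]=C('l')+2=8+2=10
L[8]='m': occ=0, LF[8]=C('m')+0=11+0=11
L[9]='$': occ=0, LF[9]=C('$')+0=0+0=0
L[10]='n': occ=0, LF[10]=C('n')+0=12+0=12
L[11]='k': occ=1, LF[11]=C('k')+1=6+1=7
L[12]='i': occ=1, LF[12]=C('i')+1=2+1=3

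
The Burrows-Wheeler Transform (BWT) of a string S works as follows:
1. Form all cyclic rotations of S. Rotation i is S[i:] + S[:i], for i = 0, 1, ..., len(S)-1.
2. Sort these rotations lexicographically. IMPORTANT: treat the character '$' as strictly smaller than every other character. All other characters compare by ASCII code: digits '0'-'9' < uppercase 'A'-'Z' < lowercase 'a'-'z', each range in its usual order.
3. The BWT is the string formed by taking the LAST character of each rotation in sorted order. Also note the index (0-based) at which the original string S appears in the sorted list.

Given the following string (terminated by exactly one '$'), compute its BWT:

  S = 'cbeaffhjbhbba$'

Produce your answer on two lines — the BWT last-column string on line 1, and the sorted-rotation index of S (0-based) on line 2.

All 14 rotations (rotation i = S[i:]+S[:i]):
  rot[0] = cbeaffhjbhbba$
  rot[1] = beaffhjbhbba$c
  rot[2] = eaffhjbhbba$cb
  rot[3] = affhjbhbba$cbe
  rot[4] = ffhjbhbba$cbea
  rot[5] = fhjbhbba$cbeaf
  rot[6] = hjbhbba$cbeaff
  rot[7] = jbhbba$cbeaffh
  rot[8] = bhbba$cbeaffhj
  rot[9] = hbba$cbeaffhjb
  rot[10] = bba$cbeaffhjbh
  rot[11] = ba$cbeaffhjbhb
  rot[12] = a$cbeaffhjbhbb
  rot[13] = $cbeaffhjbhbba
Sorted (with $ < everything):
  sorted[0] = $cbeaffhjbhbba  (last char: 'a')
  sorted[1] = a$cbeaffhjbhbb  (last char: 'b')
  sorted[2] = affhjbhbba$cbe  (last char: 'e')
  sorted[3] = ba$cbeaffhjbhb  (last char: 'b')
  sorted[4] = bba$cbeaffhjbh  (last char: 'h')
  sorted[5] = beaffhjbhbba$c  (last char: 'c')
  sorted[6] = bhbba$cbeaffhj  (last char: 'j')
  sorted[7] = cbeaffhjbhbba$  (last char: '$')
  sorted[8] = eaffhjbhbba$cb  (last char: 'b')
  sorted[9] = ffhjbhbba$cbea  (last char: 'a')
  sorted[10] = fhjbhbba$cbeaf  (last char: 'f')
  sorted[11] = hbba$cbeaffhjb  (last char: 'b')
  sorted[12] = hjbhbba$cbeaff  (last char: 'f')
  sorted[13] = jbhbba$cbeaffh  (last char: 'h')
Last column: abebhcj$bafbfh
Original string S is at sorted index 7

Answer: abebhcj$bafbfh
7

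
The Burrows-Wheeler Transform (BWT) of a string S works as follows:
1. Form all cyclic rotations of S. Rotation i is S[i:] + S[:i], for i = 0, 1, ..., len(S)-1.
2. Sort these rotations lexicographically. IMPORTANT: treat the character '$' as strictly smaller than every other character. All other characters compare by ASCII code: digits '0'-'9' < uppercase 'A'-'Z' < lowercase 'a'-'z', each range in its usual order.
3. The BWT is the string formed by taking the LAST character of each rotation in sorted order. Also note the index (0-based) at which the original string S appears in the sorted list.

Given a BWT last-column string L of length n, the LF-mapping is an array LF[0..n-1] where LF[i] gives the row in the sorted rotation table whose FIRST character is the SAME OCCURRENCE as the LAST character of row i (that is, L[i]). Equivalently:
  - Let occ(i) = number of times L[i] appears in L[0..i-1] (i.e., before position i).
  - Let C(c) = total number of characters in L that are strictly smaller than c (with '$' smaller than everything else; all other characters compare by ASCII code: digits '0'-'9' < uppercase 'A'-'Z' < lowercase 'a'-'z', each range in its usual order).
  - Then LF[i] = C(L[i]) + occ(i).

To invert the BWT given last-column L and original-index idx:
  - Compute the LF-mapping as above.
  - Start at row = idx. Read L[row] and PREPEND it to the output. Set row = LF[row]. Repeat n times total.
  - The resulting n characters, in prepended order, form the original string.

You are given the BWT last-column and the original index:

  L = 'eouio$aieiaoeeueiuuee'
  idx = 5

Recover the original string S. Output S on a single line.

LF mapping: 3 14 17 10 15 0 1 11 4 12 2 16 5 6 18 7 13 19 20 8 9
Walk LF starting at row 5, prepending L[row]:
  step 1: row=5, L[5]='$', prepend. Next row=LF[5]=0
  step 2: row=0, L[0]='e', prepend. Next row=LF[0]=3
  step 3: row=3, L[3]='i', prepend. Next row=LF[3]=10
  step 4: row=10, L[10]='a', prepend. Next row=LF[10]=2
  step 5: row=2, L[2]='u', prepend. Next row=LF[2]=17
  step 6: row=17, L[17]='u', prepend. Next row=LF[17]=19
  step 7: row=19, L[19]='e', prepend. Next row=LF[19]=8
  step 8: row=8, L[8]='e', prepend. Next row=LF[8]=4
  step 9: row=4, L[4]='o', prepend. Next row=LF[4]=15
  step 10: row=15, L[15]='e', prepend. Next row=LF[15]=7
  step 11: row=7, L[7]='i', prepend. Next row=LF[7]=11
  step 12: row=11, L[11]='o', prepend. Next row=LF[11]=16
  step 13: row=16, L[16]='i', prepend. Next row=LF[16]=13
  step 14: row=13, L[13]='e', prepend. Next row=LF[13]=6
  step 15: row=6, L[6]='a', prepend. Next row=LF[6]=1
  step 16: row=1, L[1]='o', prepend. Next row=LF[1]=14
  step 17: row=14, L[14]='u', prepend. Next row=LF[14]=18
  step 18: row=18, L[18]='u', prepend. Next row=LF[18]=20
  step 19: row=20, L[20]='e', prepend. Next row=LF[20]=9
  step 20: row=9, L[9]='i', prepend. Next row=LF[9]=12
  step 21: row=12, L[12]='e', prepend. Next row=LF[12]=5
Reversed output: eieuuoaeioieoeeuuaie$

Answer: eieuuoaeioieoeeuuaie$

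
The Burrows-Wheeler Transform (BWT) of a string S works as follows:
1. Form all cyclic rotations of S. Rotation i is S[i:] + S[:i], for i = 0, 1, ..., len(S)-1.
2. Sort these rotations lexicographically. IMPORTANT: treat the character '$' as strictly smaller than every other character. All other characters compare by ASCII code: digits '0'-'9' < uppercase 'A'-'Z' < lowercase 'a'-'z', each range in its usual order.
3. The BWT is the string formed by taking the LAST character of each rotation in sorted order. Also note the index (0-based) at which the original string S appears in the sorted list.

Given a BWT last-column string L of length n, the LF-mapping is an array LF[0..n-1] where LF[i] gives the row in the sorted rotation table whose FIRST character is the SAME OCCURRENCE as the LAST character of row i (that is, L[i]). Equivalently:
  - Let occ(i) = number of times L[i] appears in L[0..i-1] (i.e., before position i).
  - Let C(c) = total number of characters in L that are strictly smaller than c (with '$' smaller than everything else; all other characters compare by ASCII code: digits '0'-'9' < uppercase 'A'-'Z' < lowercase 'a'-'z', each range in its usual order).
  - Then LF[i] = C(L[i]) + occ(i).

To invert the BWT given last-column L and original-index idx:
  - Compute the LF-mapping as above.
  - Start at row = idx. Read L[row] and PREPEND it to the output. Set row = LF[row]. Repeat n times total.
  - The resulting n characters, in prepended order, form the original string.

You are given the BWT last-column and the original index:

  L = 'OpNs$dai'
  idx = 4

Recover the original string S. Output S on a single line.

Answer: disapNO$

Derivation:
LF mapping: 2 6 1 7 0 4 3 5
Walk LF starting at row 4, prepending L[row]:
  step 1: row=4, L[4]='$', prepend. Next row=LF[4]=0
  step 2: row=0, L[0]='O', prepend. Next row=LF[0]=2
  step 3: row=2, L[2]='N', prepend. Next row=LF[2]=1
  step 4: row=1, L[1]='p', prepend. Next row=LF[1]=6
  step 5: row=6, L[6]='a', prepend. Next row=LF[6]=3
  step 6: row=3, L[3]='s', prepend. Next row=LF[3]=7
  step 7: row=7, L[7]='i', prepend. Next row=LF[7]=5
  step 8: row=5, L[5]='d', prepend. Next row=LF[5]=4
Reversed output: disapNO$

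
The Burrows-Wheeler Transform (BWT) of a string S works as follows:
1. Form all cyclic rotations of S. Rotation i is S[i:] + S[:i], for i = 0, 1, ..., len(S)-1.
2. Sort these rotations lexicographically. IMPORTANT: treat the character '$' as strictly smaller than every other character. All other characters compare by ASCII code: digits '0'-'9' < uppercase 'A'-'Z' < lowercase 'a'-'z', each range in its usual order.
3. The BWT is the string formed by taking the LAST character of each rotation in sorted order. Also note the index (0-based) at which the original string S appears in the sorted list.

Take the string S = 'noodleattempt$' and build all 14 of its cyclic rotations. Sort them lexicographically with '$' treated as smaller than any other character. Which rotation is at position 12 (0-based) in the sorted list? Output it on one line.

All 14 rotations (rotation i = S[i:]+S[:i]):
  rot[0] = noodleattempt$
  rot[1] = oodleattempt$n
  rot[2] = odleattempt$no
  rot[3] = dleattempt$noo
  rot[4] = leattempt$nood
  rot[5] = eattempt$noodl
  rot[6] = attempt$noodle
  rot[7] = ttempt$noodlea
  rot[8] = tempt$noodleat
  rot[9] = empt$noodleatt
  rot[10] = mpt$noodleatte
  rot[11] = pt$noodleattem
  rot[12] = t$noodleattemp
  rot[13] = $noodleattempt
Sorted (with $ < everything):
  sorted[0] = $noodleattempt
  sorted[1] = attempt$noodle
  sorted[2] = dleattempt$noo
  sorted[3] = eattempt$noodl
  sorted[4] = empt$noodleatt
  sorted[5] = leattempt$nood
  sorted[6] = mpt$noodleatte
  sorted[7] = noodleattempt$
  sorted[8] = odleattempt$no
  sorted[9] = oodleattempt$n
  sorted[10] = pt$noodleattem
  sorted[11] = t$noodleattemp
  sorted[12] = tempt$noodleat
  sorted[13] = ttempt$noodlea
sorted[12] = tempt$noodleat

Answer: tempt$noodleat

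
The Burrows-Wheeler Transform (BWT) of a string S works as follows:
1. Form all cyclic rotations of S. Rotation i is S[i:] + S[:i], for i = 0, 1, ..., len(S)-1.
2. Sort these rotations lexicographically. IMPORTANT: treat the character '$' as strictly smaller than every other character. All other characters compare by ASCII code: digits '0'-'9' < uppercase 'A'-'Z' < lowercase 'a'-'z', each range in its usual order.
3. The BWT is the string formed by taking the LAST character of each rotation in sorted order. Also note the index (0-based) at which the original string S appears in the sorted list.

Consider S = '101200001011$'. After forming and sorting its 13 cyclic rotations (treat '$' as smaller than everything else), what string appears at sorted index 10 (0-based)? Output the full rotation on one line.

Answer: 11$1012000010

Derivation:
All 13 rotations (rotation i = S[i:]+S[:i]):
  rot[0] = 101200001011$
  rot[1] = 01200001011$1
  rot[2] = 1200001011$10
  rot[3] = 200001011$101
  rot[4] = 00001011$1012
  rot[5] = 0001011$10120
  rot[6] = 001011$101200
  rot[7] = 01011$1012000
  rot[8] = 1011$10120000
  rot[9] = 011$101200001
  rot[10] = 11$1012000010
  rot[11] = 1$10120000101
  rot[12] = $101200001011
Sorted (with $ < everything):
  sorted[0] = $101200001011
  sorted[1] = 00001011$1012
  sorted[2] = 0001011$10120
  sorted[3] = 001011$101200
  sorted[4] = 01011$1012000
  sorted[5] = 011$101200001
  sorted[6] = 01200001011$1
  sorted[7] = 1$10120000101
  sorted[8] = 1011$10120000
  sorted[9] = 101200001011$
  sorted[10] = 11$1012000010
  sorted[11] = 1200001011$10
  sorted[12] = 200001011$101
sorted[10] = 11$1012000010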